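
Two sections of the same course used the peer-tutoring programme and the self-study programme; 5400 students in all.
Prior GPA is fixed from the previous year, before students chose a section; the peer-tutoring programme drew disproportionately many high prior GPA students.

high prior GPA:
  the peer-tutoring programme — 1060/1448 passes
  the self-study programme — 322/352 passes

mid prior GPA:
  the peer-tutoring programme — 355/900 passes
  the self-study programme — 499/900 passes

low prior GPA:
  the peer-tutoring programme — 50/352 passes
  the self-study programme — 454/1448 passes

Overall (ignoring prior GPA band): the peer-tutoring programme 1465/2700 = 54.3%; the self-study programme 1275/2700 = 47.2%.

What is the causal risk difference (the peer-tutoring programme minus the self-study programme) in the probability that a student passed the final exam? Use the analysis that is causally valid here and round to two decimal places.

-0.17

Nothing the teaching method does changes prior GPA band; the imbalance is an allocation artefact. With prior GPA band also predicting the outcome, the pooled figure is confounded, and the within-stratum comparison is the causal one.
Adjusting over the population distribution of prior GPA band: 0.333·(0.732−0.915) + 0.333·(0.394−0.554) + 0.333·(0.142−0.314) = -0.171.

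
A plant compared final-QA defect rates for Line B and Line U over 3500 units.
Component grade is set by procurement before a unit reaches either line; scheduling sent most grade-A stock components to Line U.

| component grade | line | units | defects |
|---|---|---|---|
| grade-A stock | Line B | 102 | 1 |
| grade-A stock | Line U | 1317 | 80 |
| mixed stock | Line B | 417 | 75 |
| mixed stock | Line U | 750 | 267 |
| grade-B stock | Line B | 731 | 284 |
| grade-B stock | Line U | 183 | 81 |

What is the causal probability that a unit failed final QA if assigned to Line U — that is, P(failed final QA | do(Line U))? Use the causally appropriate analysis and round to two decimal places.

Line B is lower inside every component grade stratum but Line U is lower in aggregate. Whether to stratify depends on how component grade relates to the line.
The imbalance in component grade arose from how units were allocated, not from anything the line did; and component grade independently affects the outcome. The pooled gap is confounded — condition on component grade.
Standardising Line U to the population component grade mix: 0.405·80/1317 + 0.333·267/750 + 0.261·81/183 = 0.259.

0.26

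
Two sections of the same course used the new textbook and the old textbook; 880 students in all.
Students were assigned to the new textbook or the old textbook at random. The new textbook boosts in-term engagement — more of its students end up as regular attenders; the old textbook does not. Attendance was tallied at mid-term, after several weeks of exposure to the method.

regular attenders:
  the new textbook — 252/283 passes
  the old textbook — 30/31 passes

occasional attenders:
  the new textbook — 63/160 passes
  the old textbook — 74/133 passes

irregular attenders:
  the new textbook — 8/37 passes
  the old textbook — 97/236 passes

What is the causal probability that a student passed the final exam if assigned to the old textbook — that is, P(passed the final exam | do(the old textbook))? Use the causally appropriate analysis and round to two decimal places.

Within every mid-term attendance level the old textbook has the higher rate, yet pooled the new textbook does — Simpson's reversal.
The distribution of mid-term attendance is itself part of what the teaching method does — it is an intermediate outcome. Holding it fixed would remove that part of the effect; the total effect is the pooled difference.
So P(outcome | do(the old textbook)) is just the pooled rate for the old textbook: 201/400 = 0.502.

0.50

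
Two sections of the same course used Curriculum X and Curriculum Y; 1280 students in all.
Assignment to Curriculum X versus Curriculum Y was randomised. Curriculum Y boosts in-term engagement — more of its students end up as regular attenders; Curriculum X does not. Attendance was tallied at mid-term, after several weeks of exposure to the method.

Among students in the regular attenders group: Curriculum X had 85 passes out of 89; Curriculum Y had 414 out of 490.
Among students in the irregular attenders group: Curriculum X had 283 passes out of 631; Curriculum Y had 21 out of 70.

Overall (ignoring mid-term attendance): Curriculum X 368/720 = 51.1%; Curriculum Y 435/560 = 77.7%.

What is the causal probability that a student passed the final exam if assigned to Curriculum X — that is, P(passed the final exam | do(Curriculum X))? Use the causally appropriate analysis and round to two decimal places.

0.51

Within every mid-term attendance level Curriculum X has the higher rate, yet pooled Curriculum Y does — Simpson's reversal.
Mid-term attendance lies on the pathway teaching method → mid-term attendance → outcome, so adjusting for it blocks the indirect effect. For the total causal effect of teaching method, use the unadjusted pooled rates.
So P(outcome | do(Curriculum X)) is just the pooled rate for Curriculum X: 368/720 = 0.511.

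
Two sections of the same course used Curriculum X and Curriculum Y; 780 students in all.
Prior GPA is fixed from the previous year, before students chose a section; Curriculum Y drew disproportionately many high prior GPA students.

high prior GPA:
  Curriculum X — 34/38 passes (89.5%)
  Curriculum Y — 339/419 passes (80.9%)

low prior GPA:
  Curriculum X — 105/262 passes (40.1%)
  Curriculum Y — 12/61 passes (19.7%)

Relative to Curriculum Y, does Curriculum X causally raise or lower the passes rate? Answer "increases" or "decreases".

increases

Prior GPA band is set before the teaching method has any effect — it is not caused by the teaching method — and it independently drives the outcome. That makes it a confounder, so the causal comparison is within prior GPA band levels.
Within each level — high prior GPA: 89.5% vs 80.9%; low prior GPA: 40.1% vs 19.7% — Curriculum X is higher every time.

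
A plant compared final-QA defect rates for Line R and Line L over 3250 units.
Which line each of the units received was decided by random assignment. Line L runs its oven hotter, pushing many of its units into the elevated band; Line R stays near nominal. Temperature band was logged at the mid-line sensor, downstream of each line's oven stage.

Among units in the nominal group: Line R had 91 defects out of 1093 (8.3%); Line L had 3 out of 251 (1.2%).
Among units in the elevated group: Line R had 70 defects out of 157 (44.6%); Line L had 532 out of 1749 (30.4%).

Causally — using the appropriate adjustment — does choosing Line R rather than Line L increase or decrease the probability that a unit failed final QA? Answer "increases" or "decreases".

decreases

The distribution of in-process temperature band is itself part of what the line does — it is an intermediate outcome. Holding it fixed would remove that part of the effect; the total effect is the pooled difference.
Pooled: Line R 12.9% vs Line L 26.8%; Line R is lower overall.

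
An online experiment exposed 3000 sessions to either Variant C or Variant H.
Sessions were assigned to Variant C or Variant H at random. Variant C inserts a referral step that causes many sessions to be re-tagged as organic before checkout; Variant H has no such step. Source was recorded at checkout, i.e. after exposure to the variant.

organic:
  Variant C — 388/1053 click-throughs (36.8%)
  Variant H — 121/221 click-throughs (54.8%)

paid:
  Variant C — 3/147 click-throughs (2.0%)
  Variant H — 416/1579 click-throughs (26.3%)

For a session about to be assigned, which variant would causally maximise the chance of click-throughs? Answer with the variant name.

Variant C

Within every traffic source level Variant H has the higher rate, yet pooled Variant C does — Simpson's reversal.
Traffic source lies on the pathway variant → traffic source → outcome, so adjusting for it blocks the indirect effect. For the total causal effect of variant, use the unadjusted pooled rates.
Pooled: Variant C 32.6% vs Variant H 29.8%; Variant C is higher overall.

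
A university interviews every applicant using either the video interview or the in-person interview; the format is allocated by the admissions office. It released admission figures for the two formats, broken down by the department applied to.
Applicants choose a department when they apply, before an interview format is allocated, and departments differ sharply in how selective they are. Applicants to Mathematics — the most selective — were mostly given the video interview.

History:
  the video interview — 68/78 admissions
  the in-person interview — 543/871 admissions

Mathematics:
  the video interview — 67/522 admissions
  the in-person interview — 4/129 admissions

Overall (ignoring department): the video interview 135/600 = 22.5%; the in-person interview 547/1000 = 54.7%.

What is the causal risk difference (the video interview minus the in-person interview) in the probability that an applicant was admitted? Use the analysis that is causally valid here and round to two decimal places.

+0.19

The imbalance in department arose from how applicants were allocated, not from anything the interview format did; and department independently affects the outcome. The pooled gap is confounded — condition on department.
Adjusting over the population distribution of department: 0.593·(0.872−0.623) + 0.407·(0.128−0.031) = +0.187.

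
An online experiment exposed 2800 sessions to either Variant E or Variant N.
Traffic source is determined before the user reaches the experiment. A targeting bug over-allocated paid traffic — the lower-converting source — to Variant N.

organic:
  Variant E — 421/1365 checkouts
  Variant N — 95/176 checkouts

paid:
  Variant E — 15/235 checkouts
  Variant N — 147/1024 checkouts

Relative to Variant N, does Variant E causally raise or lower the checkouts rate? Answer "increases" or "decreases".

Since traffic source is a pre-existing factor (not a product of the variant) and it affects the outcome on its own, it is a confounder. The stratified rates, not the pooled rate, identify the causal effect.
Within each level — organic: 30.8% vs 54.0%; paid: 6.4% vs 14.4% — Variant N is higher every time.

decreases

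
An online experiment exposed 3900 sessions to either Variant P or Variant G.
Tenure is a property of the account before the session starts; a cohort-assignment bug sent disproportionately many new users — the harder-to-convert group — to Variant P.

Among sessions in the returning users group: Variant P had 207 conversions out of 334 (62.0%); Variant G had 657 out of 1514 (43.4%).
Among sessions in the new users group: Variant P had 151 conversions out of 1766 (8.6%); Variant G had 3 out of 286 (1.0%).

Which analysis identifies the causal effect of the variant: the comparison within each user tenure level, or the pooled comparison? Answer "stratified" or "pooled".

stratified

The stratified and pooled comparisons disagree (Variant P wins within each user tenure; Variant G wins overall), so the answer turns on the causal role of user tenure.
User tenure is set before the variant has any effect — it is not caused by the variant — and it independently drives the outcome. That makes it a confounder, so the causal comparison is within user tenure levels.
Within each level — returning users: 62.0% vs 43.4%; new users: 8.6% vs 1.0% — Variant P is higher every time.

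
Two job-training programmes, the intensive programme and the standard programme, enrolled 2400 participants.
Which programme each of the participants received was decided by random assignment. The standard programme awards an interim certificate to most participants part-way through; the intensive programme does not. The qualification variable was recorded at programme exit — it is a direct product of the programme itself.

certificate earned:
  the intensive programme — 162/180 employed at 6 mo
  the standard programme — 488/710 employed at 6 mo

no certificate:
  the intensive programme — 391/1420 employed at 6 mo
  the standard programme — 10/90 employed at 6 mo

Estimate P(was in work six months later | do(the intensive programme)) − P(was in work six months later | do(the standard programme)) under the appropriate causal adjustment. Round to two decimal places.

The stratified and pooled comparisons disagree (the intensive programme wins within each qualification attained during the programme; the standard programme wins overall), so the answer turns on the causal role of qualification attained during the programme.
Qualification attained during the programme lies on the pathway programme → qualification attained during the programme → outcome, so adjusting for it blocks the indirect effect. For the total causal effect of programme, use the unadjusted pooled rates.
The causal difference is the pooled difference: 0.346 − 0.623 = -0.277.

-0.28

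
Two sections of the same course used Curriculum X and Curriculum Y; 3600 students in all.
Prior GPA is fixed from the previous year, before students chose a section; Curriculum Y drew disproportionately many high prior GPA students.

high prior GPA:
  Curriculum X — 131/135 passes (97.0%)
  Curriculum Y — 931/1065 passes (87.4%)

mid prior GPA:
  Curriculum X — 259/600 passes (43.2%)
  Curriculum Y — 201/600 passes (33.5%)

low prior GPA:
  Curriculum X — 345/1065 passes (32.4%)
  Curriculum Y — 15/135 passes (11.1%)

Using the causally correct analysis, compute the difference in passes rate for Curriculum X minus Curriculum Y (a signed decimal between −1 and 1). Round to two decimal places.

Curriculum X is higher inside every prior GPA band stratum but Curriculum Y is higher in aggregate. Whether to stratify depends on how prior GPA band relates to the teaching method.
Prior GPA band differs across teaching methods for reasons unrelated to any effect of the teaching method itself, and it separately predicts the outcome — a classic confounder. We must compare within prior GPA band levels.
Adjusting over the population distribution of prior GPA band: 0.333·(0.970−0.874) + 0.333·(0.432−0.335) + 0.333·(0.324−0.111) = +0.135.

+0.14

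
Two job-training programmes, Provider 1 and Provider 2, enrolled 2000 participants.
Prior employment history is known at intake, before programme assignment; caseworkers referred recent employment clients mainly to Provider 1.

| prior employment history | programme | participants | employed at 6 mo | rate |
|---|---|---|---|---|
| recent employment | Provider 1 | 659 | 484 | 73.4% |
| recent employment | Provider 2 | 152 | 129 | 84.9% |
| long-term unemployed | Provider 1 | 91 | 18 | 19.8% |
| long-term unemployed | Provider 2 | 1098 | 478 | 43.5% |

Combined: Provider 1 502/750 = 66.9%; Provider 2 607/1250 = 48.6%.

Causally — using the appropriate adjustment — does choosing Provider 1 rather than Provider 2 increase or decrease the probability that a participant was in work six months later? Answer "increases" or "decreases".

Here prior employment history is a common cause — it drives both which programme a case falls under and the outcome. The crude comparison mixes populations; the stratum-specific rates are the causally relevant ones.
Within each level — recent employment: 73.4% vs 84.9%; long-term unemployed: 19.8% vs 43.5% — Provider 2 is higher every time.

decreases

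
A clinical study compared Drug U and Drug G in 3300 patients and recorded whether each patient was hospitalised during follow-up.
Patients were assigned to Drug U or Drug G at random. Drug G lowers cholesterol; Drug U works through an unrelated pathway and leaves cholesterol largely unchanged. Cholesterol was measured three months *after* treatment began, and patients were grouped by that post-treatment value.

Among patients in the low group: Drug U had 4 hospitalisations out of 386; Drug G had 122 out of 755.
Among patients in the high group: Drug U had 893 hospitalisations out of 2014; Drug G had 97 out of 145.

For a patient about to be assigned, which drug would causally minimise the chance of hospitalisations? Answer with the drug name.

Drug G

Cholesterol is downstream of the drug. One should not condition on a consequence of treatment, so the overall rates are the right comparison.
Pooled: Drug U 37.4% vs Drug G 24.3%; Drug G is lower overall.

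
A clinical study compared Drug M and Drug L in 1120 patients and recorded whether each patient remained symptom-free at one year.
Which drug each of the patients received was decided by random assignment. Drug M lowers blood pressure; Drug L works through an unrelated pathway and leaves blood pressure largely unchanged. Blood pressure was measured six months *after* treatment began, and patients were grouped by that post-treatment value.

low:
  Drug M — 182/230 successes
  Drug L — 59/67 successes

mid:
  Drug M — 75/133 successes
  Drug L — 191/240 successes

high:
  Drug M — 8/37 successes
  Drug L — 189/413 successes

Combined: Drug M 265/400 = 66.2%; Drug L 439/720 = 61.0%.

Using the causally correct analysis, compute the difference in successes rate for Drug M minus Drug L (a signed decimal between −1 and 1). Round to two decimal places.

Within every blood pressure level Drug L has the higher rate, yet pooled Drug M does — Simpson's reversal.
Blood pressure is recorded after the drug and is itself shifted by it — it sits on the causal path from drug to outcome. Conditioning on a mediator would strip out part of the effect we want; the pooled comparison gives the total causal effect.
The causal difference is the pooled difference: 0.662 − 0.610 = +0.053.

+0.05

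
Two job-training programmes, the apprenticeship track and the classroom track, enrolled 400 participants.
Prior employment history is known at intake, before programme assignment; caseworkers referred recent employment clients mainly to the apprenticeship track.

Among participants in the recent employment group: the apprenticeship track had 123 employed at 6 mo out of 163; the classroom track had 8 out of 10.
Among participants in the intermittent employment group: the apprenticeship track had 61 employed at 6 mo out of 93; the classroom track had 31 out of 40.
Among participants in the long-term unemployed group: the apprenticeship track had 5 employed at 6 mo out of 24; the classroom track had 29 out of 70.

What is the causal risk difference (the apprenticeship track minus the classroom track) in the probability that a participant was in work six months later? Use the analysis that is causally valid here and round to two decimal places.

-0.11

Nothing the programme does changes prior employment history; the imbalance is an allocation artefact. With prior employment history also predicting the outcome, the pooled figure is confounded, and the within-stratum comparison is the causal one.
Adjusting over the population distribution of prior employment history: 0.432·(0.755−0.800) + 0.333·(0.656−0.775) + 0.235·(0.208−0.414) = -0.108.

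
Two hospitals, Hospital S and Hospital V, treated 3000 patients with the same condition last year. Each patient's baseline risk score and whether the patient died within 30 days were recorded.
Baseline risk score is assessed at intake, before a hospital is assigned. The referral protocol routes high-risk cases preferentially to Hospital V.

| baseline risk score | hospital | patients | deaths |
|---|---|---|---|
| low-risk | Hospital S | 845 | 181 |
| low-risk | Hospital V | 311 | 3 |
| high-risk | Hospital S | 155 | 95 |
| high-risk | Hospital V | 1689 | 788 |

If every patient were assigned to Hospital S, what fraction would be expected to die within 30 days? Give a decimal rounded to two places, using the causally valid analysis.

0.46

Baseline risk score satisfies the back-door criterion: it is not a descendant of the hospital, and it blocks the spurious path from hospital to outcome. Adjusting for it (i.e., using the within-baseline risk score rates) gives the causal effect.
Standardising Hospital S to the population baseline risk score mix: 0.385·181/845 + 0.615·95/155 = 0.459.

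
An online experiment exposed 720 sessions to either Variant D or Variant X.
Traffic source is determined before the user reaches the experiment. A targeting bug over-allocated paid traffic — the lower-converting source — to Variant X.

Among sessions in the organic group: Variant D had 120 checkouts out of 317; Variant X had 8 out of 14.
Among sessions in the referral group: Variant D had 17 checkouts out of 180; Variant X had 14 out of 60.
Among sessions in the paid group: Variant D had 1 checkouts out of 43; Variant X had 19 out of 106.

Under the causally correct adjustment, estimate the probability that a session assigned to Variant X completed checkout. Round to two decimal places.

0.38

Variant X is higher inside every traffic source stratum but Variant D is higher in aggregate. Whether to stratify depends on how traffic source relates to the variant.
Nothing the variant does changes traffic source; the imbalance is an allocation artefact. With traffic source also predicting the outcome, the pooled figure is confounded, and the within-stratum comparison is the causal one.
Standardising Variant X to the population traffic source mix: 0.460·8/14 + 0.333·14/60 + 0.207·19/106 = 0.378.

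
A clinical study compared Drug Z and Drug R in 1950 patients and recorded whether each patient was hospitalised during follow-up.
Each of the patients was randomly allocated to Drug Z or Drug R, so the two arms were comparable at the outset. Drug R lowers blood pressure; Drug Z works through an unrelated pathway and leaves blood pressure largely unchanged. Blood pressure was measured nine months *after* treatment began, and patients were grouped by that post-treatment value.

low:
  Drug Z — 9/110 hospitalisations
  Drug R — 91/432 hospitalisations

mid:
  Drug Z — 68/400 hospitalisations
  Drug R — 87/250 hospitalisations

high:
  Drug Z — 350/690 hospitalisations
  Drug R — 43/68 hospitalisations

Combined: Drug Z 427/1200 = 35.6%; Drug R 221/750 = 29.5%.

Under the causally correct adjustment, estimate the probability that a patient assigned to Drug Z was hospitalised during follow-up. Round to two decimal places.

Drug Z is lower inside every blood pressure stratum but Drug R is lower in aggregate. Whether to stratify depends on how blood pressure relates to the drug.
Blood pressure here is a post-treatment variable shaped by the drug; conditioning on it would introduce bias rather than remove it. The overall comparison is the causal one.
So P(outcome | do(Drug Z)) is just the pooled rate for Drug Z: 427/1200 = 0.356.

0.36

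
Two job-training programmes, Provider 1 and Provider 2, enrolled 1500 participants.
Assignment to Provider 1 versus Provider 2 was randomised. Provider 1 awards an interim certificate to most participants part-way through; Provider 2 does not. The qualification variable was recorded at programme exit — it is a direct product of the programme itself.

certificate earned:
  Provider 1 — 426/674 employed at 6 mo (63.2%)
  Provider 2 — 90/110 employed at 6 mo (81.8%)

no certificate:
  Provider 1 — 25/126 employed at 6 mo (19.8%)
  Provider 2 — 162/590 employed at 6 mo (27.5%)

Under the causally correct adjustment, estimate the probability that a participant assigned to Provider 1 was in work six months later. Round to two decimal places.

0.56

The qualification attained during the programme-specific comparison favours Provider 2 throughout, but the pooled figures favour Provider 1. The question is whether to condition on qualification attained during the programme.
The distribution of qualification attained during the programme is itself part of what the programme does — it is an intermediate outcome. Holding it fixed would remove that part of the effect; the total effect is the pooled difference.
So P(outcome | do(Provider 1)) is just the pooled rate for Provider 1: 451/800 = 0.564.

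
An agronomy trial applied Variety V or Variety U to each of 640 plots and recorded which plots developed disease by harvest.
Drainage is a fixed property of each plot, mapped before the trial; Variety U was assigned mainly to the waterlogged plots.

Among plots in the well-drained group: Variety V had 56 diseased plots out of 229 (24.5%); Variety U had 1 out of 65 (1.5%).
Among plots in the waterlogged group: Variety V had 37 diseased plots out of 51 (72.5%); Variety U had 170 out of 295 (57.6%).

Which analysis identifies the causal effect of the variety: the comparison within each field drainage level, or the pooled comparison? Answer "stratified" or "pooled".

stratified

The field drainage-specific comparison favours Variety U throughout, but the pooled figures favour Variety V. The question is whether to condition on field drainage.
Nothing the variety does changes field drainage; the imbalance is an allocation artefact. With field drainage also predicting the outcome, the pooled figure is confounded, and the within-stratum comparison is the causal one.
Within each level — well-drained: 24.5% vs 1.5%; waterlogged: 72.5% vs 57.6% — Variety U is lower every time.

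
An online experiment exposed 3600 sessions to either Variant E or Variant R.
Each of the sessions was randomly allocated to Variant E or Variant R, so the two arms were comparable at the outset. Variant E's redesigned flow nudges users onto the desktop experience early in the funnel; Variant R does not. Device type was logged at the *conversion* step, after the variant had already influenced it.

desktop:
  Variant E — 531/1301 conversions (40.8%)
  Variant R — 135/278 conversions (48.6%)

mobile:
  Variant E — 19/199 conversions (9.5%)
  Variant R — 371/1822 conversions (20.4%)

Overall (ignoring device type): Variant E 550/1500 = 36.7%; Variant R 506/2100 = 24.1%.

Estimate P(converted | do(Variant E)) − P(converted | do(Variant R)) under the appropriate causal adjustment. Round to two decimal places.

Within every device type level Variant R has the higher rate, yet pooled Variant E does — Simpson's reversal.
Device type lies on the pathway variant → device type → outcome, so adjusting for it blocks the indirect effect. For the total causal effect of variant, use the unadjusted pooled rates.
The causal difference is the pooled difference: 0.367 − 0.241 = +0.126.

+0.13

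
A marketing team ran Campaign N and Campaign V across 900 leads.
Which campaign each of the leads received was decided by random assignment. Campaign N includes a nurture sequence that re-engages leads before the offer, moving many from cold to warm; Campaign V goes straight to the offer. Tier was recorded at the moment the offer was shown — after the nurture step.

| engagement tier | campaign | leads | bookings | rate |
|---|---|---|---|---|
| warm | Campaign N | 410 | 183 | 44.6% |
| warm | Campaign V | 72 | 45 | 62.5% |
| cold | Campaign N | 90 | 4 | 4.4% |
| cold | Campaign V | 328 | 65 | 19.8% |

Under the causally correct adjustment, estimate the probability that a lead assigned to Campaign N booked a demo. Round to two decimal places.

0.37

Within every engagement tier level Campaign V has the higher rate, yet pooled Campaign N does — Simpson's reversal.
The distribution of engagement tier is itself part of what the campaign does — it is an intermediate outcome. Holding it fixed would remove that part of the effect; the total effect is the pooled difference.
So P(outcome | do(Campaign N)) is just the pooled rate for Campaign N: 187/500 = 0.374.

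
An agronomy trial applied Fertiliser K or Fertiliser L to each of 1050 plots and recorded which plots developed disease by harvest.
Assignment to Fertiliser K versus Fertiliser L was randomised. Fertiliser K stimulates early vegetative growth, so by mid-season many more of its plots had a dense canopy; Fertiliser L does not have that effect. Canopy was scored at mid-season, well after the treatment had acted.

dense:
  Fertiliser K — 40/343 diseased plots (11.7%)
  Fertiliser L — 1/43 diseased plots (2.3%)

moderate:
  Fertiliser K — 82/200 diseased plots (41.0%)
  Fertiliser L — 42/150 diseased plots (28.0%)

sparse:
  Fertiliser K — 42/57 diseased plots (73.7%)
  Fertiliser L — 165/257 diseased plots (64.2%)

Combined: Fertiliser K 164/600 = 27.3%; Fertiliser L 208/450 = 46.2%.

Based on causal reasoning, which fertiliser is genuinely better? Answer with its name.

Fertiliser K

Within every mid-season canopy level Fertiliser L has the lower rate, yet pooled Fertiliser K does — Simpson's reversal.
The distribution of mid-season canopy is itself part of what the fertiliser does — it is an intermediate outcome. Holding it fixed would remove that part of the effect; the total effect is the pooled difference.
Pooled: Fertiliser K 27.3% vs Fertiliser L 46.2%; Fertiliser K is lower overall.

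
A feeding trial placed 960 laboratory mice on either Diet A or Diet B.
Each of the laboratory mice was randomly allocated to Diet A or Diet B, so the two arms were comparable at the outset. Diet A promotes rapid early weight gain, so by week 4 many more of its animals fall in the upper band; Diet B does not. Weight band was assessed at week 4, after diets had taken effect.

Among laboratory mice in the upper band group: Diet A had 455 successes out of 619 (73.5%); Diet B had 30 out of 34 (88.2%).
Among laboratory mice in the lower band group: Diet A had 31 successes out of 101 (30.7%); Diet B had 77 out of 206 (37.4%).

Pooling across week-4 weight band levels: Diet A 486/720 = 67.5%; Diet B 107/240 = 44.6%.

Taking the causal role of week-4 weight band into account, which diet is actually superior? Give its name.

Diet A

Week-4 weight band is recorded after the diet and is itself shifted by it — it sits on the causal path from diet to outcome. Conditioning on a mediator would strip out part of the effect we want; the pooled comparison gives the total causal effect.
Pooled: Diet A 67.5% vs Diet B 44.6%; Diet A is higher overall.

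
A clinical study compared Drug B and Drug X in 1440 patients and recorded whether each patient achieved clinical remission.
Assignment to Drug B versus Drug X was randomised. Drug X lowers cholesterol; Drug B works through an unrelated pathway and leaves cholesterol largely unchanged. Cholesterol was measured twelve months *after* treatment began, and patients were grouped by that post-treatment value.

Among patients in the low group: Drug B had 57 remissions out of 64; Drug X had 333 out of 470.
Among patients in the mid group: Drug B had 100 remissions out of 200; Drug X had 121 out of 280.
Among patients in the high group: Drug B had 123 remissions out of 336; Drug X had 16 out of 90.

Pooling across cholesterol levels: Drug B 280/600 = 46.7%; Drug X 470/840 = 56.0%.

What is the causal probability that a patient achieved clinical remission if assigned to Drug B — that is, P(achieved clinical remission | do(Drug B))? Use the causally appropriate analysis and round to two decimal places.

Stratifying would compare drugs among patients the drugs themselves sorted into cholesterol groups — a form of selection on an intermediate. The unconditioned pooled rates give the total causal effect.
So P(outcome | do(Drug B)) is just the pooled rate for Drug B: 280/600 = 0.467.

0.47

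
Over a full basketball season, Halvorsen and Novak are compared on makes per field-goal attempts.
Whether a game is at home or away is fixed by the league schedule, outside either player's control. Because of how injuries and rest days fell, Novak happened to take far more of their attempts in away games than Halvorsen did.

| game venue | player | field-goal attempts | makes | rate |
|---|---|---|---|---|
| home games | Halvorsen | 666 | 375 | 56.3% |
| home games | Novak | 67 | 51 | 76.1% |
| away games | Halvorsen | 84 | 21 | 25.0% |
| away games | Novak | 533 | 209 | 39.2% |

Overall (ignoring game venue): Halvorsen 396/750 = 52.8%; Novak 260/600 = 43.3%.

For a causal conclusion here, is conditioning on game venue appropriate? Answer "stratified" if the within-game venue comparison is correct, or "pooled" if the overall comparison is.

Game venue satisfies the back-door criterion: it is not a descendant of the player, and it blocks the spurious path from player to outcome. Adjusting for it (i.e., using the within-game venue rates) gives the causal effect.
Within each level — home games: 56.3% vs 76.1%; away games: 25.0% vs 39.2% — Novak is higher every time.

stratified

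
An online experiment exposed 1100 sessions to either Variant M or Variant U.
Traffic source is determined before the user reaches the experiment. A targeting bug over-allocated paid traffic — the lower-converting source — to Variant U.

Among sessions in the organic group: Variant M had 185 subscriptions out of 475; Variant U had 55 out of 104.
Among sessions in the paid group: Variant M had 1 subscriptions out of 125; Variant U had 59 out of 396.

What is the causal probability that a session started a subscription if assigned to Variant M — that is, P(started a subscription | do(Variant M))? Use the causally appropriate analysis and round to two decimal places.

The imbalance in traffic source arose from how sessions were allocated, not from anything the variant did; and traffic source independently affects the outcome. The pooled gap is confounded — condition on traffic source.
Standardising Variant M to the population traffic source mix: 0.526·185/475 + 0.474·1/125 = 0.209.

0.21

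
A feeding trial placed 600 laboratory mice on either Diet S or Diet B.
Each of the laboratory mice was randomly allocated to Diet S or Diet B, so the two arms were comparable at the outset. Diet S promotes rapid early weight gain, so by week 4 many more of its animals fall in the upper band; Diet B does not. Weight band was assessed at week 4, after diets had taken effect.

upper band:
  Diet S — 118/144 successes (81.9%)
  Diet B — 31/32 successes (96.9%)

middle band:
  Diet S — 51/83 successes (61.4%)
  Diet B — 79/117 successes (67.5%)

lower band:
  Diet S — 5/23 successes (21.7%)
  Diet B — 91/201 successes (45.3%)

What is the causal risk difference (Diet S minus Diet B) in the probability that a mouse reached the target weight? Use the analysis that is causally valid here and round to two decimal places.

+0.12

Within every week-4 weight band level Diet B has the higher rate, yet pooled Diet S does — Simpson's reversal.
The distribution of week-4 weight band is itself part of what the diet does — it is an intermediate outcome. Holding it fixed would remove that part of the effect; the total effect is the pooled difference.
The causal difference is the pooled difference: 0.696 − 0.574 = +0.122.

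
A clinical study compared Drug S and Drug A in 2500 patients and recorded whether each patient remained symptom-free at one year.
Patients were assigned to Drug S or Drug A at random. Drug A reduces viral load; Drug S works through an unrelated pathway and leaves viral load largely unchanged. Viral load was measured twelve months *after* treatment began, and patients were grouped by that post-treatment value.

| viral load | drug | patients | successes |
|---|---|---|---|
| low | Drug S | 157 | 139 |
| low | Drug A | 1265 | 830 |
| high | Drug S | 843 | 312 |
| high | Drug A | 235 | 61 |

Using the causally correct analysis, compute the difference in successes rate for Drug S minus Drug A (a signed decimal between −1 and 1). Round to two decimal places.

Within every viral load level Drug S has the higher rate, yet pooled Drug A does — Simpson's reversal.
Viral load is downstream of the drug. One should not condition on a consequence of treatment, so the overall rates are the right comparison.
The causal difference is the pooled difference: 0.451 − 0.594 = -0.143.

-0.14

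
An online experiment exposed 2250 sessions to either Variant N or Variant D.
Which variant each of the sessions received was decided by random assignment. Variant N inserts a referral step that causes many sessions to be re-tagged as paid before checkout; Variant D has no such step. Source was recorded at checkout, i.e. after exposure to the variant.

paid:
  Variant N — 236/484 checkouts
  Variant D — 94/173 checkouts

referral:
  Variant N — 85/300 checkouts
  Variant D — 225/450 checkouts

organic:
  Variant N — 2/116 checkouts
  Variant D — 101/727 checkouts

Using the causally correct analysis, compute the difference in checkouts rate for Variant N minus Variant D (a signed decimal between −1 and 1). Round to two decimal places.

Within every traffic source level Variant D has the higher rate, yet pooled Variant N does — Simpson's reversal.
Traffic source is recorded after the variant and is itself shifted by it — it sits on the causal path from variant to outcome. Conditioning on a mediator would strip out part of the effect we want; the pooled comparison gives the total causal effect.
The causal difference is the pooled difference: 0.359 − 0.311 = +0.048.

+0.05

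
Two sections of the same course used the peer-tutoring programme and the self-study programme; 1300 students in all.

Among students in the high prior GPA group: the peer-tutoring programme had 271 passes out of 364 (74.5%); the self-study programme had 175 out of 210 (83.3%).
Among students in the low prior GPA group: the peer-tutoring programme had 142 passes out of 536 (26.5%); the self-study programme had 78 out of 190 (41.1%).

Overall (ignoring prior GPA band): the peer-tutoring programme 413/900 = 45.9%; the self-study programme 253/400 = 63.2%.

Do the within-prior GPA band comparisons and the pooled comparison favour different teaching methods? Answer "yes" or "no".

Within each prior GPA band level (high prior GPA 74.5% vs 83.3%; low prior GPA 26.5% vs 41.1%), the self-study programme has the higher rate every time. Pooled: 45.9% vs 63.2% — the self-study programme has the higher rate overall. They agree.

no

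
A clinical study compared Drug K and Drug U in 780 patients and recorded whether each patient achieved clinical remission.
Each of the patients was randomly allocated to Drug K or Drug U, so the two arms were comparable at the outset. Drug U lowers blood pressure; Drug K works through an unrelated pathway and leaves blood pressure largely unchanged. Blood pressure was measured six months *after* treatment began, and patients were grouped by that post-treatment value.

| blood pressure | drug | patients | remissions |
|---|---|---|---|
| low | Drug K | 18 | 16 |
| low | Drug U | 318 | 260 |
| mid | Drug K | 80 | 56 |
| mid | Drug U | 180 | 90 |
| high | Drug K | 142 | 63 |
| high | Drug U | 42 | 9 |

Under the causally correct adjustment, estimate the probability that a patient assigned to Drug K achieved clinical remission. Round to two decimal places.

0.56

The distribution of blood pressure is itself part of what the drug does — it is an intermediate outcome. Holding it fixed would remove that part of the effect; the total effect is the pooled difference.
So P(outcome | do(Drug K)) is just the pooled rate for Drug K: 135/240 = 0.562.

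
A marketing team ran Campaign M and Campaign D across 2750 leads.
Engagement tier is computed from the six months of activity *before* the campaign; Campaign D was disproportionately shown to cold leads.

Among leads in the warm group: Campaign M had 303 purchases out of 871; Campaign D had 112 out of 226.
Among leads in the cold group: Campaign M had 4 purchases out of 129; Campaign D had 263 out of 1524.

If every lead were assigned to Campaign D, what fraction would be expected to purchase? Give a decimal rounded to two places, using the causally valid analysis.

0.30

Engagement tier differs across campaigns for reasons unrelated to any effect of the campaign itself, and it separately predicts the outcome — a classic confounder. We must compare within engagement tier levels.
Standardising Campaign D to the population engagement tier mix: 0.399·112/226 + 0.601·263/1524 = 0.301.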